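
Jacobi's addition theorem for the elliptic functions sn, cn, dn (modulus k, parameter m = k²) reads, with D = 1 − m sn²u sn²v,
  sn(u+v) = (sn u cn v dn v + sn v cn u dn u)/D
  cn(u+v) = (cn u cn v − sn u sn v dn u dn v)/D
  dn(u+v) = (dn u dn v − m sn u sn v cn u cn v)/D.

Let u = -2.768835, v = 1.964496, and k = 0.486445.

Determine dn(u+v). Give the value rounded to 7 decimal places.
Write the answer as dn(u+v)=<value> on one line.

sn u = -0.5487343611424236, cn u = -0.835996770867936, dn u = 0.9637161734057821
sn v = 0.9687622640589171, cn v = -0.2479912815714316, dn v = 0.8819999164587399
m = k² = 0.236628738025
D = 1 − m·sn²u·sn²v = 0.933130784712306
dn(u+v) = (dn u·dn v − m·sn u·sn v·cn u·cn v)/D = 0.8760764004268954/0.933130784712306 = 0.9388570335261192

dn(u+v)=0.9388570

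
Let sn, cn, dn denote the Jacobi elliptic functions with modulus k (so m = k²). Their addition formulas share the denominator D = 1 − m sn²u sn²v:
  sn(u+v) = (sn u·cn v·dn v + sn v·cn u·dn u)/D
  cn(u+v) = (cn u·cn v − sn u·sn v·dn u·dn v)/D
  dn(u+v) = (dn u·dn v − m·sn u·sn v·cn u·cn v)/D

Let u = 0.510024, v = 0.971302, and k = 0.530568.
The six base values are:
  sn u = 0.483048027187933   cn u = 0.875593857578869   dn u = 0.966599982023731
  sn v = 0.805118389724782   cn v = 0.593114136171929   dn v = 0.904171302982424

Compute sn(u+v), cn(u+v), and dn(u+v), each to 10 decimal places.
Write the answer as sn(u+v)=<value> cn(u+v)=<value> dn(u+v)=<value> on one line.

m = k² = 0.281502402624
D = 1 − m·sn²u·sn²v = 0.957422297377683
sn(u+v) = (sn u·cn v·dn v + sn v·cn u·dn u)/D = 0.9404585909009038/0.957422297377683 = 0.9822818974205618
cn(u+v) = (cn u·cn v − sn u·sn v·dn u·dn v)/D = 0.1794299147763462/0.957422297377683 = 0.1874093754321296
dn(u+v) = (dn u·dn v − m·sn u·sn v·cn u·cn v)/D = 0.8171163783744991/0.957422297377683 = 0.8534545107342156

sn(u+v)=0.9822818974 cn(u+v)=0.1874093754 dn(u+v)=0.8534545107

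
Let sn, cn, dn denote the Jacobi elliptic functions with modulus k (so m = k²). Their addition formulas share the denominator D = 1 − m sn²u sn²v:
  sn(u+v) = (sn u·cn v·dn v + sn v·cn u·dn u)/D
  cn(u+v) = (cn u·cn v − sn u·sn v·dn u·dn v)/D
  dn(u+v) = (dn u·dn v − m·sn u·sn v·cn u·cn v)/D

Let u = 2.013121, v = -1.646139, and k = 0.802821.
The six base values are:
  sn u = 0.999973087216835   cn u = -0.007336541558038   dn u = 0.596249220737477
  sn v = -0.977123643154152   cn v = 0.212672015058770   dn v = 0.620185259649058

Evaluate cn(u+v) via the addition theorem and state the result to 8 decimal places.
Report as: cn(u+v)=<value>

m = k² = 0.644521558041
D = 1 − m·sn²u·sn²v = 0.3846628784921292
cn(u+v) = (cn u·cn v − sn u·sn v·dn u·dn v)/D = 0.3597556433152854/0.3846628784921292 = 0.9352491842350901

cn(u+v)=0.93524918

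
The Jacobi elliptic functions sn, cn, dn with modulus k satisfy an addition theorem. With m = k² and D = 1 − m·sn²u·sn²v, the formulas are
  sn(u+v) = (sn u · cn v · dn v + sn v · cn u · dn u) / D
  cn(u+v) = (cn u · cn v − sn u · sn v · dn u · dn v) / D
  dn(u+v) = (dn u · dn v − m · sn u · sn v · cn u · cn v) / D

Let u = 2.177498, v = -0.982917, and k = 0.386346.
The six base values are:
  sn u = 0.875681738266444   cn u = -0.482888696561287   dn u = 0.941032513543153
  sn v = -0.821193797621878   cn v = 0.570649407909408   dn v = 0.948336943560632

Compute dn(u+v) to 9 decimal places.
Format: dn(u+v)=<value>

m = k² = 0.149263231716
D = 1 − m·sn²u·sn²v = 0.9228143177615843
dn(u+v) = (dn u·dn v − m·sn u·sn v·cn u·cn v)/D = 0.862838415302864/0.9228143177615843 = 0.9350076160454464

dn(u+v)=0.935007616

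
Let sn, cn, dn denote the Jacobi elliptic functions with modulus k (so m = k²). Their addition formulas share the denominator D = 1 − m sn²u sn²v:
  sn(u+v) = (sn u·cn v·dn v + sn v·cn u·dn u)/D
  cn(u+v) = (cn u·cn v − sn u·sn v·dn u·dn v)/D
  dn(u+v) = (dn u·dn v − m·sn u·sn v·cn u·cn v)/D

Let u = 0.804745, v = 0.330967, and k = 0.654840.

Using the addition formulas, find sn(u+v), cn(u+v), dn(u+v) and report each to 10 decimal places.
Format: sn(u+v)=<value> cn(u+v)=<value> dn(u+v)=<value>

sn u = 0.6977595288976275, cn u = 0.7163320737148106, dn u = 0.8895073563066387
sn v = 0.3225644861948178, cn v = 0.9465474907503972, dn v = 0.9774367897120254
m = k² = 0.4288154256
D = 1 − m·sn²u·sn²v = 0.9782772375456148
sn(u+v) = (sn u·cn v·dn v + sn v·cn u·dn u)/D = 0.8510928700739995/0.9782772375456148 = 0.8699914885163778
cn(u+v) = (cn u·cn v − sn u·sn v·dn u·dn v)/D = 0.4823559681491268/0.9782772375456148 = 0.4930667398122259
dn(u+v) = (dn u·dn v − m·sn u·sn v·cn u·cn v)/D = 0.8039962743158087/0.9782772375456148 = 0.821849107245859

sn(u+v)=0.8699914885 cn(u+v)=0.4930667398 dn(u+v)=0.8218491072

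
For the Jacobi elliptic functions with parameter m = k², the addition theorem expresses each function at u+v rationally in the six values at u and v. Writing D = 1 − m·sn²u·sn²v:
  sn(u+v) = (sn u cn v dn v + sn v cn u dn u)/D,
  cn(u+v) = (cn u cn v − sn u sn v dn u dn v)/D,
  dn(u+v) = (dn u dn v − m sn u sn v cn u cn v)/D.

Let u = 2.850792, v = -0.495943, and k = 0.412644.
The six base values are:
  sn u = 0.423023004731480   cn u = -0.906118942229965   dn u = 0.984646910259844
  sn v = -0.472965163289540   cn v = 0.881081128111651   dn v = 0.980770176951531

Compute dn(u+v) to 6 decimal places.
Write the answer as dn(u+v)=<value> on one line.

m = k² = 0.170275070736
D = 1 − m·sn²u·sn²v = 0.9931838781144984
dn(u+v) = (dn u·dn v − m·sn u·sn v·cn u·cn v)/D = 0.9385138016252538/0.9931838781144984 = 0.9449547282291447

dn(u+v)=0.944955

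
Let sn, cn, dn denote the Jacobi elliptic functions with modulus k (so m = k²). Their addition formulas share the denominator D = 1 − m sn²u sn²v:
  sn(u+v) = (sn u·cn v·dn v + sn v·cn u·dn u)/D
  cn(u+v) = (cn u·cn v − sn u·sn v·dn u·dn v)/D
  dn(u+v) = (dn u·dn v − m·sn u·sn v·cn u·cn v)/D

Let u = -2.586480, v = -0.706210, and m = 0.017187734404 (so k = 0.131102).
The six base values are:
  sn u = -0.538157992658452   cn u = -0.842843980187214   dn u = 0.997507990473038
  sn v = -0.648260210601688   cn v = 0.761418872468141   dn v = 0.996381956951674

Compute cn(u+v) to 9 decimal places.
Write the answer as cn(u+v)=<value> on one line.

m = k² = 0.017187734404
D = 1 − m·sn²u·sn²v = 0.9979081190956442
cn(u+v) = (cn u·cn v − sn u·sn v·dn u·dn v)/D = -0.9884952800378299/0.9979081190956442 = -0.9905674291272982

cn(u+v)=-0.990567429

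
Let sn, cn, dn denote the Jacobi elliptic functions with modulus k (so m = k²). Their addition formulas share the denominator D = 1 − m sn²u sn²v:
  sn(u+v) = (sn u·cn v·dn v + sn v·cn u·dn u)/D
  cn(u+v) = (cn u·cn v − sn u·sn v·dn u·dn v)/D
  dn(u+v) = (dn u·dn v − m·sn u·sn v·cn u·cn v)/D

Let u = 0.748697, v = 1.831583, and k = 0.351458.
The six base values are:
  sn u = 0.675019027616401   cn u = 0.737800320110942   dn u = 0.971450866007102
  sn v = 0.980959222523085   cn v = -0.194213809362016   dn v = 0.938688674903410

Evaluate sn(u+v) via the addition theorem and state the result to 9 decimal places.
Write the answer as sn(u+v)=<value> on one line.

m = k² = 0.123522725764
D = 1 − m·sn²u·sn²v = 0.9458397318609339
sn(u+v) = (sn u·cn v·dn v + sn v·cn u·dn u)/D = 0.5800293111360401/0.9458397318609339 = 0.6132427002139526

sn(u+v)=0.613242700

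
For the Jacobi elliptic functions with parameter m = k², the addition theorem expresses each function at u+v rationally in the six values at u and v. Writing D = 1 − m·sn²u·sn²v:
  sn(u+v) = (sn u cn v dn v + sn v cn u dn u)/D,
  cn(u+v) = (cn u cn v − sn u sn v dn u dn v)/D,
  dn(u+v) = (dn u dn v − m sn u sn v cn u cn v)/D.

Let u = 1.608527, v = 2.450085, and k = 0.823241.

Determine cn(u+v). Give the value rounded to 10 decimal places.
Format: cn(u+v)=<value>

cn(u+v)=-0.9995811956

sn u = 0.9683298703184111, cn u = 0.249674312353372, dn u = 0.6037564271796728
sn v = 0.9725294217400943, cn v = -0.2327799902265607, dn v = 0.5991642997662004
m = k² = 0.677725744081
D = 1 − m·sn²u·sn²v = 0.3989561767353023
cn(u+v) = (cn u·cn v − sn u·sn v·dn u·dn v)/D = -0.3987890921146913/0.3989561767353023 = -0.999581195553912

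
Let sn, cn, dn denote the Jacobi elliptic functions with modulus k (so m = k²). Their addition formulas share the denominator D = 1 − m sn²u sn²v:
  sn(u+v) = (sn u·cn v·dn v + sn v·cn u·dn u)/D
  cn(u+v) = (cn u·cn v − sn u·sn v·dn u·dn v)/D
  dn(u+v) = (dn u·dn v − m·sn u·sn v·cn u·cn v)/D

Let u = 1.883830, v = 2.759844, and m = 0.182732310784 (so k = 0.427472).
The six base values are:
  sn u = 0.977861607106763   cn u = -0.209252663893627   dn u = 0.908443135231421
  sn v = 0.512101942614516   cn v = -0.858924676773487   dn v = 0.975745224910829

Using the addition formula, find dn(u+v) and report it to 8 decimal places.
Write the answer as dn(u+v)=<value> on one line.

dn(u+v)=0.91174115

m = k² = 0.182732310784
D = 1 − m·sn²u·sn²v = 0.9541770565135891
dn(u+v) = (dn u·dn v − m·sn u·sn v·cn u·cn v)/D = 0.8699624849981874/0.9541770565135891 = 0.9117411481018959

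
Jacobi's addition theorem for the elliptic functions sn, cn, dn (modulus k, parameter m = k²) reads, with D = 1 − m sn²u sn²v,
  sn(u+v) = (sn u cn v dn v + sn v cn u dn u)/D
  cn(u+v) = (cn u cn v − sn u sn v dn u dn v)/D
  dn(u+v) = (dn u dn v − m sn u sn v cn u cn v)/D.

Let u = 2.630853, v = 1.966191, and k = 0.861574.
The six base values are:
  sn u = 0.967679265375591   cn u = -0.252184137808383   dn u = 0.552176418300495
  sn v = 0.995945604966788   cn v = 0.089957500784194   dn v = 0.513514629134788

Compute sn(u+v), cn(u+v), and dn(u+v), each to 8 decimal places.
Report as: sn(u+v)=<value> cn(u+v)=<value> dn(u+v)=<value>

sn(u+v)=-0.30266313 cn(u+v)=-0.95309760 dn(u+v)=0.96540185

m = k² = 0.742309757476
D = 1 − m·sn²u·sn²v = 0.3105238005014468
sn(u+v) = (sn u·cn v·dn v + sn v·cn u·dn u)/D = -0.0939841062007625/0.3105238005014468 = -0.3026631325811195
cn(u+v) = (cn u·cn v − sn u·sn v·dn u·dn v)/D = -0.295959487868705/0.3105238005014468 = -0.9530975963542158
dn(u+v) = (dn u·dn v − m·sn u·sn v·cn u·cn v)/D = 0.2997802520518518/0.3105238005014468 = 0.965401851863703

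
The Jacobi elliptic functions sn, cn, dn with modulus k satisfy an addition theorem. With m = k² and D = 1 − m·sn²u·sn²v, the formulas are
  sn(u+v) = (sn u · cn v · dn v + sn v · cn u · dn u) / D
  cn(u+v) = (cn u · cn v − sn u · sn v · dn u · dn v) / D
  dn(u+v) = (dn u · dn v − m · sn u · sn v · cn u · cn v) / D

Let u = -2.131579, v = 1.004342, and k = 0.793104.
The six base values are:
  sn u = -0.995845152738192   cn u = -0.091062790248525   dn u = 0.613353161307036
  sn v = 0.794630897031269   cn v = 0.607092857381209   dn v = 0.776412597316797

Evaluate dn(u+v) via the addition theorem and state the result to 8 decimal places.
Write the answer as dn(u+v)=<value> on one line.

dn(u+v)=0.74029009

m = k² = 0.629013954816
D = 1 − m·sn²u·sn²v = 0.6061101381688812
dn(u+v) = (dn u·dn v − m·sn u·sn v·cn u·cn v)/D = 0.4486973268435848/0.6061101381688812 = 0.7402900868794968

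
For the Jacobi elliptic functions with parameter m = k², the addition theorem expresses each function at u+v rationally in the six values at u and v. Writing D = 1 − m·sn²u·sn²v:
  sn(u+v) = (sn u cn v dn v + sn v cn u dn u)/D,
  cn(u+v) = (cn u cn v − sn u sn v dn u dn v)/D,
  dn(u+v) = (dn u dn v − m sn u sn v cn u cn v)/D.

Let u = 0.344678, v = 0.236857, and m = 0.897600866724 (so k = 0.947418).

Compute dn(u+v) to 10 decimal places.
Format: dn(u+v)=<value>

sn u = 0.3322845097997972, cn u = 0.9431792006544188, dn u = 0.9491539388233562
sn v = 0.2327418572151914, cn v = 0.9725385482848603, dn v = 0.9753861098117433
m = k² = 0.897600866724
D = 1 − m·sn²u·sn²v = 0.994631506314702
dn(u+v) = (dn u·dn v − m·sn u·sn v·cn u·cn v)/D = 0.862116576705242/0.994631506314702 = 0.8667698250375631

dn(u+v)=0.8667698250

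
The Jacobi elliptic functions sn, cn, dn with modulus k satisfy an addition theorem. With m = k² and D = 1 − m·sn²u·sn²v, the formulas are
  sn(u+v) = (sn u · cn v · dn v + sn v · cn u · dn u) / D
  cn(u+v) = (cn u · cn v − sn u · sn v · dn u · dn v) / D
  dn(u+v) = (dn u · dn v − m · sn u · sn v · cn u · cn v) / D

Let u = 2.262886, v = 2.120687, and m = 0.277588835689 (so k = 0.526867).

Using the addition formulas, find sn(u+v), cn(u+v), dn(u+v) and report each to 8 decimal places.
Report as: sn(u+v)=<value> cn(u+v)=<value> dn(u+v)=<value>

sn u = 0.8850228717498945, cn u = -0.4655475448110213, dn u = 0.8846322661954979
sn v = 0.9360575354948839, cn v = -0.351846969921931, dn v = 0.8699285214212945
m = k² = 0.277588835689
D = 1 − m·sn²u·sn²v = 0.8094907480939241
sn(u+v) = (sn u·cn v·dn v + sn v·cn u·dn u)/D = -0.6563937364087075/0.8094907480939241 = -0.8108724379547165
cn(u+v) = (cn u·cn v − sn u·sn v·dn u·dn v)/D = -0.4737325554076657/0.8094907480939241 = -0.5852229398830623
dn(u+v) = (dn u·dn v − m·sn u·sn v·cn u·cn v)/D = 0.7318984639810651/0.8094907480939241 = 0.9041467931590788

sn(u+v)=-0.81087244 cn(u+v)=-0.58522294 dn(u+v)=0.90414679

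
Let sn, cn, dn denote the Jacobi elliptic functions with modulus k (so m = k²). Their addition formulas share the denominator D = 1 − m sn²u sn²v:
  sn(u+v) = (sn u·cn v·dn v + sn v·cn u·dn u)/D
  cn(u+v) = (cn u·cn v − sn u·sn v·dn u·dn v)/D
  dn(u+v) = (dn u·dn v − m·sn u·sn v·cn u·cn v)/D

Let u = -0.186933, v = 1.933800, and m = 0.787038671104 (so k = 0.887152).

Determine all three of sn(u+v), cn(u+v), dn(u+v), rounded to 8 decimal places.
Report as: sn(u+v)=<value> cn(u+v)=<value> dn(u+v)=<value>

sn u = -0.1850111983697112, cn u = 0.9827364125124312, dn u = 0.9864382090984018
sn v = 0.990540609649828, cn v = 0.1372198988286578, dn v = 0.4772637809903781
m = k² = 0.787038671104
D = 1 − m·sn²u·sn²v = 0.9735675953194418
sn(u+v) = (sn u·cn v·dn v + sn v·cn u·dn u)/D = 0.9481223314154392/0.9735675953194418 = 0.9738638960187929
cn(u+v) = (cn u·cn v − sn u·sn v·dn u·dn v)/D = 0.221128712128101/0.9735675953194418 = 0.2271323667624182
dn(u+v) = (dn u·dn v − m·sn u·sn v·cn u·cn v)/D = 0.4902412701584973/0.9735675953194418 = 0.503551343035038

sn(u+v)=0.97386390 cn(u+v)=0.22713237 dn(u+v)=0.50355134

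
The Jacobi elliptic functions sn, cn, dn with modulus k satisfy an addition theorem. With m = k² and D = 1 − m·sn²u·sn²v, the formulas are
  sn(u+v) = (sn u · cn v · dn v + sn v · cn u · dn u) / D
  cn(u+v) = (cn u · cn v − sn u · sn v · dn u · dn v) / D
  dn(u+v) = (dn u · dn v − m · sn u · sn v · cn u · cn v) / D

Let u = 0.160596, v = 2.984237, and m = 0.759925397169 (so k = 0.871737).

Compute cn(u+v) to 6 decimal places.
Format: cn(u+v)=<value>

cn(u+v)=-0.506461

sn u = 0.15939185801338, cn u = 0.9872153947336126, dn u = 0.9902997093795496
sn v = 0.9092761323135357, cn v = -0.4161933627593518, dn v = 0.6096774031522745
m = k² = 0.759925397169
D = 1 − m·sn²u·sn²v = 0.9840377242767824
cn(u+v) = (cn u·cn v − sn u·sn v·dn u·dn v)/D = -0.4983766498327397/0.9840377242767824 = -0.5064609186594154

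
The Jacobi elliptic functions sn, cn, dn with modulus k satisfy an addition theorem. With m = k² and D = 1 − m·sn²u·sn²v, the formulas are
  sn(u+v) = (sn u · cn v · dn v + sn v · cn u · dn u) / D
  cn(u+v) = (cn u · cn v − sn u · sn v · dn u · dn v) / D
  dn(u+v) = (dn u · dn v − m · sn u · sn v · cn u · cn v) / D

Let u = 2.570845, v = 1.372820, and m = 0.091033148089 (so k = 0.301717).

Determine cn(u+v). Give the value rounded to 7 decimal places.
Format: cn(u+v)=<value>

cn(u+v)=-0.7508584

sn u = 0.5991147510619932, cn u = -0.8006631720392327, dn u = 0.9835266644812478
sn v = 0.9748199410168616, cn v = 0.2229934586392222, dn v = 0.9557685775080895
m = k² = 0.091033148089
D = 1 − m·sn²u·sn²v = 0.9689495144249041
cn(u+v) = (cn u·cn v − sn u·sn v·dn u·dn v)/D = -0.7275438630804794/0.9689495144249041 = -0.75085838038971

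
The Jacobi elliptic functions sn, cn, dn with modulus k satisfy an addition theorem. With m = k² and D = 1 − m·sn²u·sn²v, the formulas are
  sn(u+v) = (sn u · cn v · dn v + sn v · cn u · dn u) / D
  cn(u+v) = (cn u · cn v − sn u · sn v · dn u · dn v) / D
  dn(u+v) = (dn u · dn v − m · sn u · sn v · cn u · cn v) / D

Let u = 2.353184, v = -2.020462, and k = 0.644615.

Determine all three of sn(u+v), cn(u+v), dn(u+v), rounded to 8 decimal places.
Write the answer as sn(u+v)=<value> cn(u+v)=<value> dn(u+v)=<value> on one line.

sn(u+v)=0.32426268 cn(u+v)=0.94596708 dn(u+v)=0.97791039

sn u = 0.9043313588375115, cn u = -0.4268311064380149, dn u = 0.8125112155444579
sn v = -0.9841932761678558, cn v = -0.1770976994372955, dn v = 0.7729838092514921
m = k² = 0.415528498225
D = 1 − m·sn²u·sn²v = 0.6708326255598119
sn(u+v) = (sn u·cn v·dn v + sn v·cn u·dn u)/D = 0.2175259848712721/0.6708326255598119 = 0.3242626798148734
cn(u+v) = (cn u·cn v − sn u·sn v·dn u·dn v)/D = 0.6345855792730039/0.6708326255598119 = 0.9459670789616713
dn(u+v) = (dn u·dn v − m·sn u·sn v·cn u·cn v)/D = 0.6560141914036774/0.6708326255598119 = 0.9779103854053483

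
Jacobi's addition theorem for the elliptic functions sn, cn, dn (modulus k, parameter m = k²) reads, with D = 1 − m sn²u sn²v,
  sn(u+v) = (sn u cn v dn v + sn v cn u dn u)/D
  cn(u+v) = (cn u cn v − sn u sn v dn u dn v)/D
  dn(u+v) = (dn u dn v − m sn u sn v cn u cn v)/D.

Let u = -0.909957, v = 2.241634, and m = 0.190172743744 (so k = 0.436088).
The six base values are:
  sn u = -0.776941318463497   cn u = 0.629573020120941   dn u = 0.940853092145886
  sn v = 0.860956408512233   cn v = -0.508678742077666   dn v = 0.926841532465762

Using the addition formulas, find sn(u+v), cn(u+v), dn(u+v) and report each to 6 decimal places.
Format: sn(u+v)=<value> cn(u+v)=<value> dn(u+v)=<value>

m = k² = 0.190172743744
D = 1 − m·sn²u·sn²v = 0.9149083323894231
sn(u+v) = (sn u·cn v·dn v + sn v·cn u·dn u)/D = 0.8762755526144261/0.9149083323894231 = 0.9577741524398389
cn(u+v) = (cn u·cn v − sn u·sn v·dn u·dn v)/D = 0.2630559114824778/0.9149083323894231 = 0.2875216042633114
dn(u+v) = (dn u·dn v − m·sn u·sn v·cn u·cn v)/D = 0.8312830044474347/0.9149083323894231 = 0.9085970419314161

sn(u+v)=0.957774 cn(u+v)=0.287522 dn(u+v)=0.908597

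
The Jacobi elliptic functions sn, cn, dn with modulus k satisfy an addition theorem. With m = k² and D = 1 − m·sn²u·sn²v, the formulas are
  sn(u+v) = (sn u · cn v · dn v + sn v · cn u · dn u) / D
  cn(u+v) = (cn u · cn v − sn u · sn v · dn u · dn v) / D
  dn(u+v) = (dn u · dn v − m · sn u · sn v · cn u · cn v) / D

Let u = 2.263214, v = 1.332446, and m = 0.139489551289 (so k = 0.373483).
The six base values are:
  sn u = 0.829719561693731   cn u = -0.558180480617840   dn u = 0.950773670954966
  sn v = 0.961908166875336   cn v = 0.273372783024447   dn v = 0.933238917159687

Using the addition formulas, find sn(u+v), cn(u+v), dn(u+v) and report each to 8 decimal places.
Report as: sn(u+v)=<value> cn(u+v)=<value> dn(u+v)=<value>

sn(u+v)=-0.32794707 cn(u+v)=-0.94469610 dn(u+v)=0.99247065

m = k² = 0.139489551289
D = 1 − m·sn²u·sn²v = 0.9111471096470843
sn(u+v) = (sn u·cn v·dn v + sn v·cn u·dn u)/D = -0.2988080293008017/0.9111471096470843 = -0.3279470747775728
cn(u+v) = (cn u·cn v − sn u·sn v·dn u·dn v)/D = -0.8607571184972025/0.9111471096470843 = -0.9446960972423
dn(u+v) = (dn u·dn v − m·sn u·sn v·cn u·cn v)/D = 0.904286767619142/0.9111471096470843 = 0.9924706537996927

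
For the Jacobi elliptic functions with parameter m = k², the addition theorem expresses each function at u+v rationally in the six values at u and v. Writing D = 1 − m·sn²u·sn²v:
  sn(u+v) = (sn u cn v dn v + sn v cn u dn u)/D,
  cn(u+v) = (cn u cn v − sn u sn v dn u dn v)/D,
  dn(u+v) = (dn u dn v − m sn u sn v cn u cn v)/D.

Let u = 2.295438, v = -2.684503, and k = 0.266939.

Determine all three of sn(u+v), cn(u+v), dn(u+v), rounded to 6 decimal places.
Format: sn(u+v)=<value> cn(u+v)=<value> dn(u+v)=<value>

sn u = 0.7814780985266734, cn u = -0.6239326738704545, dn u = 0.977999553681571
sn v = -0.4915547682777767, cn v = -0.8708466626125298, dn v = 0.991353916360711
m = k² = 0.071256429721
D = 1 − m·sn²u·sn²v = 0.9894851881188836
sn(u+v) = (sn u·cn v·dn v + sn v·cn u·dn u)/D = -0.3747139143280317/0.9894851881188836 = -0.3786958297378889
cn(u+v) = (cn u·cn v − sn u·sn v·dn u·dn v)/D = 0.9157895063362688/0.9894851881188836 = 0.9255211875149763
dn(u+v) = (dn u·dn v − m·sn u·sn v·cn u·cn v)/D = 0.9844164694517496/0.9894851881188836 = 0.9948774183504757

sn(u+v)=-0.378696 cn(u+v)=0.925521 dn(u+v)=0.994877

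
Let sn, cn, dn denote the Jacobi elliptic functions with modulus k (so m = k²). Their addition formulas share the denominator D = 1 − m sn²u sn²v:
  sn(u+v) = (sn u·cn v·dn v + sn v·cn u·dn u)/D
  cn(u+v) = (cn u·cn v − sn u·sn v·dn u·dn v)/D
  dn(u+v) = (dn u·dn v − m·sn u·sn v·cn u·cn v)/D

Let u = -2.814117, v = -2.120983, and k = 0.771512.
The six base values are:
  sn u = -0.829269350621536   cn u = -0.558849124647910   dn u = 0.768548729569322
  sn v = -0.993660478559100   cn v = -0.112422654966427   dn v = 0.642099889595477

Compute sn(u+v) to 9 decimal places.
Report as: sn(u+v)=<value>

sn(u+v)=0.816731887

m = k² = 0.595230766144
D = 1 − m·sn²u·sn²v = 0.5958406475884894
sn(u+v) = (sn u·cn v·dn v + sn v·cn u·dn u)/D = 0.4866420562842707/0.5958406475884894 = 0.8167318867113687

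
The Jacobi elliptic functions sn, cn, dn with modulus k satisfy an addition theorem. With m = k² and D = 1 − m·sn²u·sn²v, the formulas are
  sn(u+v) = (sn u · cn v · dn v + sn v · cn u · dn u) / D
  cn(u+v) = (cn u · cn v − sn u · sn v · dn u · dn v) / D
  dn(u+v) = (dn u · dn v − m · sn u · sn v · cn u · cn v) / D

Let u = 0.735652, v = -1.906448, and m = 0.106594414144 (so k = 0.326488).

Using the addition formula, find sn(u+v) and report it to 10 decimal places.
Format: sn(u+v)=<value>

sn(u+v)=-0.9124207501

sn u = 0.6663604008448276, cn u = 0.7456298117604477, dn u = 0.9760472443112581
sn v = -0.962279188592103, cn v = -0.2720638954409863, dn v = 0.9493658791821183
m = k² = 0.106594414144
D = 1 − m·sn²u·sn²v = 0.9561716627118735
sn(u+v) = (sn u·cn v·dn v + sn v·cn u·dn u)/D = -0.8724308657141108/0.9561716627118735 = -0.9124207500980955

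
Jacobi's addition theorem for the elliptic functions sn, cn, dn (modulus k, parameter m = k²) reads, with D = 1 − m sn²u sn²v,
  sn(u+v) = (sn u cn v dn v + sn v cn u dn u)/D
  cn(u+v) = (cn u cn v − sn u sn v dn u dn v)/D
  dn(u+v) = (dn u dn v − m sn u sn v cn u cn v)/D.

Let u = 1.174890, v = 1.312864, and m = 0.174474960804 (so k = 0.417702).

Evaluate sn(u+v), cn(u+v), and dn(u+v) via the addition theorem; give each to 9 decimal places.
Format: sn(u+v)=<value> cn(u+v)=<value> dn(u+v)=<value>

sn(u+v)=0.712367302 cn(u+v)=-0.701806830 dn(u+v)=0.954703978

sn u = 0.908291004273463, cn u = 0.418338919485032, dn u = 0.9252348120594168
sn v = 0.9539851797544723, cn v = 0.2998537590373468, dn v = 0.9171763626304477
m = k² = 0.174474960804
D = 1 − m·sn²u·sn²v = 0.8690014793526962
sn(u+v) = (sn u·cn v·dn v + sn v·cn u·dn u)/D = 0.6190482394578197/0.8690014793526962 = 0.7123673022040627
cn(u+v) = (cn u·cn v − sn u·sn v·dn u·dn v)/D = -0.609871173561555/0.8690014793526962 = -0.7018068300825417
dn(u+v) = (dn u·dn v − m·sn u·sn v·cn u·cn v)/D = 0.8296391688749885/0.8690014793526962 = 0.9547039775961855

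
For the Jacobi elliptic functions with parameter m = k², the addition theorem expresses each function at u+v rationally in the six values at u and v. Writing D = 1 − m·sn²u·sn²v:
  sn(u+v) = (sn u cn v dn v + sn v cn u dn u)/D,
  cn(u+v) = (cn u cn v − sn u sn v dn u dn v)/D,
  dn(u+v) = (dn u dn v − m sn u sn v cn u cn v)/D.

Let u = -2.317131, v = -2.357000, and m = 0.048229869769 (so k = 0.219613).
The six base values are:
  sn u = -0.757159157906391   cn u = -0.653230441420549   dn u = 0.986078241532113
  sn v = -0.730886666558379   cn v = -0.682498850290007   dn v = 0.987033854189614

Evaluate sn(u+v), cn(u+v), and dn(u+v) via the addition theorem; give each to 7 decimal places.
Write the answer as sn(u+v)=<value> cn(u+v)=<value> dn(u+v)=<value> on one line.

sn(u+v)=0.9955552 cn(u+v)=-0.0941798 dn(u+v)=0.9758063

m = k² = 0.048229869769
D = 1 − m·sn²u·sn²v = 0.9852296588360984
sn(u+v) = (sn u·cn v·dn v + sn v·cn u·dn u)/D = 0.9808505173274592/0.9852296588360984 = 0.99555520738808
cn(u+v) = (cn u·cn v − sn u·sn v·dn u·dn v)/D = -0.09278870248446419/0.9852296588360984 = -0.09417976981537501
dn(u+v) = (dn u·dn v − m·sn u·sn v·cn u·cn v)/D = 0.9613933008760544/0.9852296588360984 = 0.9758062927295519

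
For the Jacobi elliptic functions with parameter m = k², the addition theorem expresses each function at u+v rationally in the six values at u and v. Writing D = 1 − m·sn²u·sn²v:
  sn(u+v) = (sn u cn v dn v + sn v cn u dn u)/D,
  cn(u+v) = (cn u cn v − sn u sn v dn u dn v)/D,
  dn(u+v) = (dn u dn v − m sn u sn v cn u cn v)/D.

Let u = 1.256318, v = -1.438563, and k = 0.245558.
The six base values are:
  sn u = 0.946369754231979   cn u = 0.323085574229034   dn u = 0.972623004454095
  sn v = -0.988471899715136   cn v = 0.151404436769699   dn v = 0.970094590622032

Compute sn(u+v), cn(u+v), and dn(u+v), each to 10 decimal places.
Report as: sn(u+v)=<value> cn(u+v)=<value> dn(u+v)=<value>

m = k² = 0.060298731364
D = 1 − m·sn²u·sn²v = 0.9472334701341764
sn(u+v) = (sn u·cn v·dn v + sn v·cn u·dn u)/D = -0.1716182707396231/0.9472334701341764 = -0.1811784276534414
cn(u+v) = (cn u·cn v − sn u·sn v·dn u·dn v)/D = 0.9315569848864722/0.9472334701341764 = 0.9834502414220186
dn(u+v) = (dn u·dn v − m·sn u·sn v·cn u·cn v)/D = 0.9462955556310091/0.9472334701341764 = 0.9990098380887718

sn(u+v)=-0.1811784277 cn(u+v)=0.9834502414 dn(u+v)=0.9990098381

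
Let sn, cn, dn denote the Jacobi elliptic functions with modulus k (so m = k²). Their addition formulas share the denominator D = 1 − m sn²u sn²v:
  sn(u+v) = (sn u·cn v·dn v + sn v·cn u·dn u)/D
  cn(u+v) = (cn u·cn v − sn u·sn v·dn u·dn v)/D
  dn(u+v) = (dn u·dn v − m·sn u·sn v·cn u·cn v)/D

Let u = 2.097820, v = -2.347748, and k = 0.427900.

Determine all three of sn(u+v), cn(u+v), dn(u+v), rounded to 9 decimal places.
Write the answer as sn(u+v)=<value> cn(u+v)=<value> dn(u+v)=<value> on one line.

sn(u+v)=-0.246878544 cn(u+v)=0.969046431 dn(u+v)=0.994404511

sn u = 0.9186890257524455, cn u = -0.3949816121821654, dn u = 0.9194927186910143
sn v = -0.8031737104002253, cn v = -0.5957449042349712, dn v = 0.9390875418339553
m = k² = 0.18309841
D = 1 − m·sn²u·sn²v = 0.9003125242039303
sn(u+v) = (sn u·cn v·dn v + sn v·cn u·dn u)/D = -0.2222678451465241/0.9003125242039303 = -0.2468785440289822
cn(u+v) = (cn u·cn v − sn u·sn v·dn u·dn v)/D = 0.8724446379297505/0.9003125242039303 = 0.9690464305172017
dn(u+v) = (dn u·dn v − m·sn u·sn v·cn u·cn v)/D = 0.8952748356830228/0.9003125242039303 = 0.9944045113385911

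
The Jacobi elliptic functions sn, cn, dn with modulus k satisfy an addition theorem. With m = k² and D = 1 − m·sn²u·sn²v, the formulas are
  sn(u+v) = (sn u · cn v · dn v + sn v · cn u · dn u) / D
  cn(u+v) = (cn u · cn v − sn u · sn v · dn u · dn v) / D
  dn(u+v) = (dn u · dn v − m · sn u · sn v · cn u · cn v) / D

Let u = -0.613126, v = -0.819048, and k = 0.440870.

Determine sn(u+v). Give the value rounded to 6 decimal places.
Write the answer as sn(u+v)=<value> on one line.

sn(u+v)=-0.979679

sn u = -0.5697641295402206, cn u = 0.8218082724633981, dn u = 0.9679373034711935
sn v = -0.7198173286531781, cn v = 0.6941635350337863, dn v = 0.9483098657789552
m = k² = 0.1943663569
D = 1 − m·sn²u·sn²v = 0.967306915450725
sn(u+v) = (sn u·cn v·dn v + sn v·cn u·dn u)/D = -0.9476506324432661/0.967306915450725 = -0.9796793730164744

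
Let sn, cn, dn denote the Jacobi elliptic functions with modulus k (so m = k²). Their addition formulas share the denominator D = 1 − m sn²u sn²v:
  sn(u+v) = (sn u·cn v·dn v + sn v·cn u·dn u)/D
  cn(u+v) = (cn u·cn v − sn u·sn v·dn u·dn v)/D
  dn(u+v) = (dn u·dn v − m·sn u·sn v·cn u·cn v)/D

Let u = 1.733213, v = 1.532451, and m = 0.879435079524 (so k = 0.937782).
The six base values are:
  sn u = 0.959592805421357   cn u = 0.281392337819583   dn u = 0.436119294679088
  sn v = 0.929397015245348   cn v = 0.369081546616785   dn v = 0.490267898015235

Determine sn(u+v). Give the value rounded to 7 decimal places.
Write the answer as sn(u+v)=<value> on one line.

sn(u+v)=0.9573442

m = k² = 0.879435079524
D = 1 − m·sn²u·sn²v = 0.3005119519380387
sn(u+v) = (sn u·cn v·dn v + sn v·cn u·dn u)/D = 0.2876933845869572/0.3005119519380387 = 0.957344234502445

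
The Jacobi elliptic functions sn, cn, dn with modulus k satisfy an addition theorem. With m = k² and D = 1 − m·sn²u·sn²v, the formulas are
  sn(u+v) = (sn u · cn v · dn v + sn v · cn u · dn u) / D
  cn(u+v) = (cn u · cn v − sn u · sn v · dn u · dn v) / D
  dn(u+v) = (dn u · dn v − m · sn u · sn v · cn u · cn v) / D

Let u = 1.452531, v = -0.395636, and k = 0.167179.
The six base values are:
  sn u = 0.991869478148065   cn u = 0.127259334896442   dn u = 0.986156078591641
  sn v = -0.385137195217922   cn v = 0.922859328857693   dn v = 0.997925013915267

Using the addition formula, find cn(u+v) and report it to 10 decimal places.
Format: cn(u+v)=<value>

m = k² = 0.027948818041
D = 1 − m·sn²u·sn²v = 0.9959214722126964
cn(u+v) = (cn u·cn v − sn u·sn v·dn u·dn v)/D = 0.4933781512567048/0.9959214722126964 = 0.4953986484100377

cn(u+v)=0.4953986484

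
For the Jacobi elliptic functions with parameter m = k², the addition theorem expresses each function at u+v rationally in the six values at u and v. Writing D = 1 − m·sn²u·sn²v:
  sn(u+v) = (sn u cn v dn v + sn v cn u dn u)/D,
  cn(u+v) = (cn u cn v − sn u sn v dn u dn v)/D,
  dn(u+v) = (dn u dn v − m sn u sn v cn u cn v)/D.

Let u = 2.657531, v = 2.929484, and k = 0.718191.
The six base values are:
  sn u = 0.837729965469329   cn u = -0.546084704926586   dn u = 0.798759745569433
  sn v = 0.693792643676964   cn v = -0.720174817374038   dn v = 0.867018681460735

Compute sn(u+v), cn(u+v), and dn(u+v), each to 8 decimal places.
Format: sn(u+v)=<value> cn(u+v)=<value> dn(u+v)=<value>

sn(u+v)=-0.99993746 cn(u+v)=-0.01118377 dn(u+v)=0.69589238

m = k² = 0.515798312481
D = 1 − m·sn²u·sn²v = 0.8257601859088532
sn(u+v) = (sn u·cn v·dn v + sn v·cn u·dn u)/D = -0.8257085425727785/0.8257601859088532 = -0.9999374596439063
cn(u+v) = (cn u·cn v − sn u·sn v·dn u·dn v)/D = -0.00923511529770363/0.8257601859088532 = -0.01118377400036455
dn(u+v) = (dn u·dn v − m·sn u·sn v·cn u·cn v)/D = 0.5746402195267425/0.8257601859088532 = 0.6958923781173567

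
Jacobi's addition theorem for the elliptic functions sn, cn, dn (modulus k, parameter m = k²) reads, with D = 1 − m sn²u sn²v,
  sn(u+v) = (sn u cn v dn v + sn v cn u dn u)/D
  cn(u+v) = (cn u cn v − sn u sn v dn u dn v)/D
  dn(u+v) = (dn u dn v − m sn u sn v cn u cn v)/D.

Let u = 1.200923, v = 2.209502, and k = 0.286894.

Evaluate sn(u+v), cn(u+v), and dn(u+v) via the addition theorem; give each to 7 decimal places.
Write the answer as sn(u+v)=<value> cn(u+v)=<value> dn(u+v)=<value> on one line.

sn(u+v)=-0.1995529 cn(u+v)=-0.9798871 dn(u+v)=0.9983598

sn u = 0.9258001570216583, cn u = 0.3780133188905819, dn u = 0.9640815223380103
sn v = 0.8353141196029614, cn v = -0.5497729727732434, dn v = 0.9708601870407105
m = k² = 0.082308167236
D = 1 − m·sn²u·sn²v = 0.9507759802279347
sn(u+v) = (sn u·cn v·dn v + sn v·cn u·dn u)/D = -0.1897300762084783/0.9507759802279347 = -0.1995528706593885
cn(u+v) = (cn u·cn v − sn u·sn v·dn u·dn v)/D = -0.9316530806906158/0.9507759802279347 = -0.9798870607430212
dn(u+v) = (dn u·dn v − m·sn u·sn v·cn u·cn v)/D = 0.9492165591574294/0.9507759802279347 = 0.9983598438507761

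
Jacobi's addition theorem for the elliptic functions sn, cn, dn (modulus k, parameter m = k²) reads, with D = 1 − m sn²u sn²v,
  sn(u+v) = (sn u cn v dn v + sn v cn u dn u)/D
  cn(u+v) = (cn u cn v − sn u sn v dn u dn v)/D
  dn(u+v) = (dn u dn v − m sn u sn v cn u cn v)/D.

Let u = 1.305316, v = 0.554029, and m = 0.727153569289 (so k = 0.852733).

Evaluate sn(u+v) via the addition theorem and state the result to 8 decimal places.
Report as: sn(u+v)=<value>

sn u = 0.8971151998293355, cn u = 0.4417966933275661, dn u = 0.6440305927399295
sn v = 0.5096783333805082, cn v = 0.8603650367619942, dn v = 0.9006141573620035
m = k² = 0.727153569289
D = 1 − m·sn²u·sn²v = 0.8479750342893394
sn(u+v) = (sn u·cn v·dn v + sn v·cn u·dn u)/D = 0.8401550069430543/0.8479750342893394 = 0.9907779981366565

sn(u+v)=0.99077800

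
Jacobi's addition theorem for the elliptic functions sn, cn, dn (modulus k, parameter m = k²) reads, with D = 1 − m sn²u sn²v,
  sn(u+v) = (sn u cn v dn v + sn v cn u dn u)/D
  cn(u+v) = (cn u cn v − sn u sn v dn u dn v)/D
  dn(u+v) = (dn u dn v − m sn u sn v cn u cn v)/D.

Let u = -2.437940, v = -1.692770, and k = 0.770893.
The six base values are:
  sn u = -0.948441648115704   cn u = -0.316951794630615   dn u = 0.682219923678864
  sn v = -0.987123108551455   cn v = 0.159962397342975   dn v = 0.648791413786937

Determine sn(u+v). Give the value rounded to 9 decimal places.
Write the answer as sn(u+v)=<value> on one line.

sn(u+v)=0.240063456

m = k² = 0.594276017449
D = 1 − m·sn²u·sn²v = 0.4791027375264337
sn(u+v) = (sn u·cn v·dn v + sn v·cn u·dn u)/D = 0.1150150590329855/0.4791027375264337 = 0.240063456173927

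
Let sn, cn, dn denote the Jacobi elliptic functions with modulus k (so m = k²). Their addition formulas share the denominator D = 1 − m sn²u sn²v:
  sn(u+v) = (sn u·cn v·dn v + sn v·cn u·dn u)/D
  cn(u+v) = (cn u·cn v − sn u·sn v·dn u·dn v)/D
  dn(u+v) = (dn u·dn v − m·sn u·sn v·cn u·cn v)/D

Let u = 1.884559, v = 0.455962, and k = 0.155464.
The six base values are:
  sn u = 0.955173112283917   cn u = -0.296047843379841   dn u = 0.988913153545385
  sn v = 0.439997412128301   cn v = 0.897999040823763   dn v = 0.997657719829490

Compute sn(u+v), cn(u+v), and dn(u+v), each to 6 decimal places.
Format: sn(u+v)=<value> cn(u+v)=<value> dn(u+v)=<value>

sn(u+v)=0.730036 cn(u+v)=-0.683409 dn(u+v)=0.993539

m = k² = 0.024169055296
D = 1 − m·sn²u·sn²v = 0.9957310202260623
sn(u+v) = (sn u·cn v·dn v + sn v·cn u·dn u)/D = 0.7269193514524763/0.9957310202260623 = 0.7300358597720926
cn(u+v) = (cn u·cn v − sn u·sn v·dn u·dn v)/D = -0.680491382108801/0.9957310202260623 = -0.6834088406267668
dn(u+v) = (dn u·dn v − m·sn u·sn v·cn u·cn v)/D = 0.989297251584345/0.9957310202260623 = 0.993538647977185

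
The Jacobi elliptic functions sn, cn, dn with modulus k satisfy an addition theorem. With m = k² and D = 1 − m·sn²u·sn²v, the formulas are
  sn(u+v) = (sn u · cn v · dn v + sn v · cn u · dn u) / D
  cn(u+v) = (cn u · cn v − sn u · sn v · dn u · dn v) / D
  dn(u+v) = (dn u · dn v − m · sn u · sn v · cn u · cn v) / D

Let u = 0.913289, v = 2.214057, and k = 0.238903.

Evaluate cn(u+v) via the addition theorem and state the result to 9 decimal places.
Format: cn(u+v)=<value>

sn u = 0.787760723840257, cn u = 0.6159813649573129, dn u = 0.9821310310540527
sn v = 0.8229614038695482, cn v = -0.5680972872150177, dn v = 0.9804821847833815
m = k² = 0.057074643409
D = 1 − m·sn²u·sn²v = 0.9760121795160478
cn(u+v) = (cn u·cn v − sn u·sn v·dn u·dn v)/D = -0.9742223879361162/0.9760121795160478 = -0.9981662200354723

cn(u+v)=-0.998166220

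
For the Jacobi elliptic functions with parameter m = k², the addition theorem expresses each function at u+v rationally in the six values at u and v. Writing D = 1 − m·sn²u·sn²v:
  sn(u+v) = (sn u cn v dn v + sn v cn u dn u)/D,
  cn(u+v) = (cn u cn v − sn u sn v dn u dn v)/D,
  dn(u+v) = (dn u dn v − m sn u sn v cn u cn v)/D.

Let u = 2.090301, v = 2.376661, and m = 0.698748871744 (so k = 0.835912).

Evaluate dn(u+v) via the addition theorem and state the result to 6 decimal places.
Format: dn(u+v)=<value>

sn u = 0.9999575969695915, cn u = -0.009208922998916561, dn u = 0.5489174666003538
sn v = 0.9858947990350618, cn v = -0.1673662009953476, dn v = 0.5664133596679239
m = k² = 0.698748871744
D = 1 − m·sn²u·sn²v = 0.3208816910223239
dn(u+v) = (dn u·dn v − m·sn u·sn v·cn u·cn v)/D = 0.3098524667286473/0.3208816910223239 = 0.9656283776785841

dn(u+v)=0.965628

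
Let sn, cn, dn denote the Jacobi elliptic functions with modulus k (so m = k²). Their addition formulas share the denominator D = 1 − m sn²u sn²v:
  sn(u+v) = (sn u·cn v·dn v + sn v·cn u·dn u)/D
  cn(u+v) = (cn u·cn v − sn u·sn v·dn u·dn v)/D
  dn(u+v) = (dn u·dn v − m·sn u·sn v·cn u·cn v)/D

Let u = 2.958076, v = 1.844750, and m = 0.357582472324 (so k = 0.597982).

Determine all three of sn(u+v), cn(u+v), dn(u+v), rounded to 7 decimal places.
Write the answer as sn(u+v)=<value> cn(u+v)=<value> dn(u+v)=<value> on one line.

sn u = 0.5068130126645214, cn u = -0.8620560133737898, dn u = 0.9529698683852528
sn v = 0.9970654120737738, cn v = -0.07655432088494879, dn v = 0.8028157713054954
m = k² = 0.357582472324
D = 1 − m·sn²u·sn²v = 0.9086898536564656
sn(u+v) = (sn u·cn v·dn v + sn v·cn u·dn u)/D = -0.8502508314237242/0.9086898536564656 = -0.935688703909712
cn(u+v) = (cn u·cn v − sn u·sn v·dn u·dn v)/D = -0.3206100026534959/0.9086898536564656 = -0.3528266562715512
dn(u+v) = (dn u·dn v − m·sn u·sn v·cn u·cn v)/D = 0.7531343926692246/0.9086898536564656 = 0.8288134720979844

sn(u+v)=-0.9356887 cn(u+v)=-0.3528267 dn(u+v)=0.8288135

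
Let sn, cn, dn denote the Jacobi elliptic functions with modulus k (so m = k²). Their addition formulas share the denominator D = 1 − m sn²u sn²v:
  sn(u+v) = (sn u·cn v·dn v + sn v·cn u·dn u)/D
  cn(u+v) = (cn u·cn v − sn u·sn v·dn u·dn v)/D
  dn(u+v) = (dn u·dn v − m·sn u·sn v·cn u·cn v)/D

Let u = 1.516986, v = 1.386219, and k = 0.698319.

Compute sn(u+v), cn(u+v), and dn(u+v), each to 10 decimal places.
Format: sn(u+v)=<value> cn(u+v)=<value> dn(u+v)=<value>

sn u = 0.9723029653582113, cn u = 0.2337240756867572, dn u = 0.7341589554687602
sn v = 0.9450745668369021, cn v = 0.3268548043367909, dn v = 0.7512976399338864
m = k² = 0.487649425761
D = 1 − m·sn²u·sn²v = 0.5882410104360408
sn(u+v) = (sn u·cn v·dn v + sn v·cn u·dn u)/D = 0.4009297480183788/0.5882410104360408 = 0.6815739482719588
cn(u+v) = (cn u·cn v − sn u·sn v·dn u·dn v)/D = -0.4304449134473928/0.5882410104360408 = -0.7317492419107609
dn(u+v) = (dn u·dn v − m·sn u·sn v·cn u·cn v)/D = 0.5173397759961797/0.5882410104360408 = 0.8794690727406023

sn(u+v)=0.6815739483 cn(u+v)=-0.7317492419 dn(u+v)=0.8794690727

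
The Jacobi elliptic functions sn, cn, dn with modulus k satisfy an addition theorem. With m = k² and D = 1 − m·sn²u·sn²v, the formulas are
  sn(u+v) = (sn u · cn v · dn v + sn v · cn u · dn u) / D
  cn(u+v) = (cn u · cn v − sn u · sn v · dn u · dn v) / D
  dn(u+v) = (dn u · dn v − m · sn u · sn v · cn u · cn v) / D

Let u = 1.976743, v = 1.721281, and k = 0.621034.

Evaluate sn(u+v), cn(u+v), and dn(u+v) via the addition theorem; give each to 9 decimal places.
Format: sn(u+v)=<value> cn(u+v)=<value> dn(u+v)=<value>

sn(u+v)=-0.161599381 cn(u+v)=-0.986856444 dn(u+v)=0.994951320

sn u = 0.9865351294149745, cn u = -0.1635494984100516, dn u = 0.7903373931129869
sn v = 0.9993375032705063, cn v = 0.03639443030287457, dn v = 0.7841094498364143
m = k² = 0.385683229156
D = 1 − m·sn²u·sn²v = 0.6251303887648307
sn(u+v) = (sn u·cn v·dn v + sn v·cn u·dn u)/D = -0.1010206835734059/0.6251303887648307 = -0.1615993805276504
cn(u+v) = (cn u·cn v − sn u·sn v·dn u·dn v)/D = -0.6169139522231849/0.6251303887648307 = -0.9868564435687086
dn(u+v) = (dn u·dn v − m·sn u·sn v·cn u·cn v)/D = 0.6219743055428879/0.6251303887648307 = 0.9949513201107072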